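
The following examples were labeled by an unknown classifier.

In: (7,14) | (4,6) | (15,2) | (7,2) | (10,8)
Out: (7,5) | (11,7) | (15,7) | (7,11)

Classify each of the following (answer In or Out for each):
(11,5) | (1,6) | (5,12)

Out, In, In

The simplest hypothesis consistent with all the labels is: second is even.
(11,5): second 5, does not satisfy this → Out.
(1,6): second 6, qualifies → In.
(5,12): second 12, qualifies → In.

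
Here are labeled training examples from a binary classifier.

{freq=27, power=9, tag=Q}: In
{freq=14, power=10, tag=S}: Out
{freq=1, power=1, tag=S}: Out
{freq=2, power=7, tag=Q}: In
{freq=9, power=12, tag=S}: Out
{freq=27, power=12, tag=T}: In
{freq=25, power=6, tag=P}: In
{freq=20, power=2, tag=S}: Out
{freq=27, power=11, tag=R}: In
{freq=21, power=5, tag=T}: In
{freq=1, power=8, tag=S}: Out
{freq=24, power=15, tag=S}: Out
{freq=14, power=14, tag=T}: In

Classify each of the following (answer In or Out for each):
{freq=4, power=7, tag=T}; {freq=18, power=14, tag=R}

Rule: tag is not S. This holds for each 'In' example and fails for each 'Out' one.

In, In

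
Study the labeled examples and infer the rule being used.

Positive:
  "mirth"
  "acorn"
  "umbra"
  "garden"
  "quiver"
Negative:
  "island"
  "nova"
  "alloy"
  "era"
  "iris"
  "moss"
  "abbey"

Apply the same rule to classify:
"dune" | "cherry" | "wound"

Negative, Positive, Negative

A rule that fits every label: length ≥ 5 AND contains 'r' — true of each 'Positive' example, false of each 'Negative' one.
Negative: "dune", since length 4, no 'r'.
Positive: "cherry", since length 6, has 'r'.
Negative: "wound", since length 5, no 'r'.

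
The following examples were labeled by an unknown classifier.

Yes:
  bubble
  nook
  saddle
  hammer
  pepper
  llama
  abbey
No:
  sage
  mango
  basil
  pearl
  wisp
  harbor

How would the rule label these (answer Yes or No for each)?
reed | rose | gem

Yes, No, No

The rule appears to be: has a double letter.
reed → 'ee' doubled → Yes. rose → no doubled letter → No. gem → no doubled letter → No.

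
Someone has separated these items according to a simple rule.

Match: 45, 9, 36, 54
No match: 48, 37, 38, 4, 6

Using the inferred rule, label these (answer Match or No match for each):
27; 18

The pattern is that an item is 'Match' exactly when: multiple of 9.

Match, Match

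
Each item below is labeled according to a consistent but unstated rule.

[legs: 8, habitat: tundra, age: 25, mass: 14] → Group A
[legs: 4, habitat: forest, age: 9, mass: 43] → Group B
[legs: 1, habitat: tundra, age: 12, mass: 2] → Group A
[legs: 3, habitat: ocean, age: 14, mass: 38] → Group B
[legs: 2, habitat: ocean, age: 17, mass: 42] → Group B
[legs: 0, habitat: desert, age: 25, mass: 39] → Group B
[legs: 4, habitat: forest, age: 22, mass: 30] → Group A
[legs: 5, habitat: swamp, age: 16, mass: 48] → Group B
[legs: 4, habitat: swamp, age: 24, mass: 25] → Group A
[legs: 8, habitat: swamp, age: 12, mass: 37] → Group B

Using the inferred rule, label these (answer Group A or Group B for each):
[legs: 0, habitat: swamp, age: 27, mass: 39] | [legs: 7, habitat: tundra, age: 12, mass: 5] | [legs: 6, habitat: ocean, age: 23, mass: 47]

The rule appears to be: mass ≤ 30.
[legs: 0, habitat: swamp, age: 27, mass: 39]: mass = 39 — does not fit, so Group B. [legs: 7, habitat: tundra, age: 12, mass: 5]: mass = 5 — has this property, so Group A. [legs: 6, habitat: ocean, age: 23, mass: 47]: mass = 47 — does not fit, so Group B.

Group B, Group A, Group B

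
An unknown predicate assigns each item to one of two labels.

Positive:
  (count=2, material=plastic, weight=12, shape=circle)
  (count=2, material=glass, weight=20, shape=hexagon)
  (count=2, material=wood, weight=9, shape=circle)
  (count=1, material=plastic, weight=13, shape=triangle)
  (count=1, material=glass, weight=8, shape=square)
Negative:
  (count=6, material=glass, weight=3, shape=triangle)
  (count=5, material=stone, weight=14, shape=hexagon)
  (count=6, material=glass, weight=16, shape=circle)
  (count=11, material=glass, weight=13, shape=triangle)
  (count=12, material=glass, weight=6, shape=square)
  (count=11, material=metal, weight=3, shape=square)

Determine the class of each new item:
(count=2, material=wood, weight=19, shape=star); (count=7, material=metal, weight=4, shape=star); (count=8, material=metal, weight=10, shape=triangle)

Positive, Negative, Negative

The common property of the 'Positive' items is: count ≤ 2. No 'Negative' item has it.
(count=2, material=wood, weight=19, shape=star): Positive (count = 2). (count=7, material=metal, weight=4, shape=star): Negative (count = 7). (count=8, material=metal, weight=10, shape=triangle): Negative (count = 8).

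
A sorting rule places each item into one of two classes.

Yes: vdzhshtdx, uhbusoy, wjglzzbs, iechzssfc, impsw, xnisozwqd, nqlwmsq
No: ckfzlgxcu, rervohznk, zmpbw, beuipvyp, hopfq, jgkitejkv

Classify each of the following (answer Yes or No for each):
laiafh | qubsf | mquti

No, Yes, No

Rule: contains 's'. This holds for each 'Yes' example and fails for each 'No' one.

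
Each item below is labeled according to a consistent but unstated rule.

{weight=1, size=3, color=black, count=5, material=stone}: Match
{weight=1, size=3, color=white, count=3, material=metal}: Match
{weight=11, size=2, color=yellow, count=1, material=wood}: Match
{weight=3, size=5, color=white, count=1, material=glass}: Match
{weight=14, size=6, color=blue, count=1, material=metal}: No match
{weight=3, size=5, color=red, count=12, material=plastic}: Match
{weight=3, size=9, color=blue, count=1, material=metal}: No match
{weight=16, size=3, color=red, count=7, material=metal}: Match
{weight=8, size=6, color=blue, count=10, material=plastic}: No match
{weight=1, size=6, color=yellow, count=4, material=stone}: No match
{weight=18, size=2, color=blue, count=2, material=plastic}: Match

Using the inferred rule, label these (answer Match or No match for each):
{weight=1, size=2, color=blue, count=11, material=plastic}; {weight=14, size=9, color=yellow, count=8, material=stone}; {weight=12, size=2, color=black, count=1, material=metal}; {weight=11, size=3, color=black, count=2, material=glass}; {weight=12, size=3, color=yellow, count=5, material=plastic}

Match, No match, Match, Match, Match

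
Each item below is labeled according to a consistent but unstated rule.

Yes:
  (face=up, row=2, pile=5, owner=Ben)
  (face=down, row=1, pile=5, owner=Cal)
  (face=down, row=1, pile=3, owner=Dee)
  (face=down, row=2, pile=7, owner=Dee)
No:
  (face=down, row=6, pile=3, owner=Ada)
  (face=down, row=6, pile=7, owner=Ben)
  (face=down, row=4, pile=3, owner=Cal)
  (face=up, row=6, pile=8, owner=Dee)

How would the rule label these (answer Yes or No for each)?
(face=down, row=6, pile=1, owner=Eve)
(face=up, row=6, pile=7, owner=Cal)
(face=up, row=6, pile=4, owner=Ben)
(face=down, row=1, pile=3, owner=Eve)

Rule: row ≤ 2. This holds for each 'Yes' example and fails for each 'No' one.
(face=down, row=6, pile=1, owner=Eve): row = 6 — does not fit, so No.
(face=up, row=6, pile=7, owner=Cal): row = 6 — does not fit, so No.
(face=up, row=6, pile=4, owner=Ben): row = 6 — does not fit, so No.
(face=down, row=1, pile=3, owner=Eve): row = 1 — has this property, so Yes.

No, No, No, Yes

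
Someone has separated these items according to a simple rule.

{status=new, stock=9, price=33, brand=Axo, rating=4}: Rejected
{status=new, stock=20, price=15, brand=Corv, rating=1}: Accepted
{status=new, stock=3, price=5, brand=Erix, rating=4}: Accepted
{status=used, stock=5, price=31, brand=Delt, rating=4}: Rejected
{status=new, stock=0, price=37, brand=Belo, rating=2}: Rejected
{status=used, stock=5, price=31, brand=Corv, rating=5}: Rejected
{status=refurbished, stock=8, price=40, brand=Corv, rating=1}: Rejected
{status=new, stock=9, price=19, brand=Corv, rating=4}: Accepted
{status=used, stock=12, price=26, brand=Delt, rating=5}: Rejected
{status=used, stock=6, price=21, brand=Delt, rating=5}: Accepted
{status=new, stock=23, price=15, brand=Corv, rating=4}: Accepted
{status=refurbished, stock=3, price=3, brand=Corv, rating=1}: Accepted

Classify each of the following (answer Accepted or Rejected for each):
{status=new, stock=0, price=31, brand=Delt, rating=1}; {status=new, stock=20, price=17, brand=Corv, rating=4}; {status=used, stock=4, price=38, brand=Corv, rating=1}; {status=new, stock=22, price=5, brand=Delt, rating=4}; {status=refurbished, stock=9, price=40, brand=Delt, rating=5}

Rejected, Accepted, Rejected, Accepted, Rejected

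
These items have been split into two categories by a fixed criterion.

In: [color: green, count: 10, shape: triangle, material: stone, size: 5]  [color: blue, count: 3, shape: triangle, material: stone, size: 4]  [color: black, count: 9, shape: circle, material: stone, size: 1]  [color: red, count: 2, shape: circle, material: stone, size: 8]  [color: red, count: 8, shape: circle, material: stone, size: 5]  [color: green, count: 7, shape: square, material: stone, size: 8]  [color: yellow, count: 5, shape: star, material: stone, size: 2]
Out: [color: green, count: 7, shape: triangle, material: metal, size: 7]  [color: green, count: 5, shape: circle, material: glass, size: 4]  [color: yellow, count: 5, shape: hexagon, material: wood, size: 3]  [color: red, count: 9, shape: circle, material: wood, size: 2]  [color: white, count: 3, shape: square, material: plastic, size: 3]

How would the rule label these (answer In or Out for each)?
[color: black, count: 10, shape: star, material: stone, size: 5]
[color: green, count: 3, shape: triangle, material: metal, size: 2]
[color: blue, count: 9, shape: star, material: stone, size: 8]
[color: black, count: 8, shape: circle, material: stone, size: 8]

In, Out, In, In

Checking candidate rules against both groups, what survives is: material is stone.
[color: black, count: 10, shape: star, material: stone, size: 5] — material is stone, hence In.
[color: green, count: 3, shape: triangle, material: metal, size: 2] — material is metal, hence Out.
[color: blue, count: 9, shape: star, material: stone, size: 8] — material is stone, hence In.
[color: black, count: 8, shape: circle, material: stone, size: 8] — material is stone, hence In.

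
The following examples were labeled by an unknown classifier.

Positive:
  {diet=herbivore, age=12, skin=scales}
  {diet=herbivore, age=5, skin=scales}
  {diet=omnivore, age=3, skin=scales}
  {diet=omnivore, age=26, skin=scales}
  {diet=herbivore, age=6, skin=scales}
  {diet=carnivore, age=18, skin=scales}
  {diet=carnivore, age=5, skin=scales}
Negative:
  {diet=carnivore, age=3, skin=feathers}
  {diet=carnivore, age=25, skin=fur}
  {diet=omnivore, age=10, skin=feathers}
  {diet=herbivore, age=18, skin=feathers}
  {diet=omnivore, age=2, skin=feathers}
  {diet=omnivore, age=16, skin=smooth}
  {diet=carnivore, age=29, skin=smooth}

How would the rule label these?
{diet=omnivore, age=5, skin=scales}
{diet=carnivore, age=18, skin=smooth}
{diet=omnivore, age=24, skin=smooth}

Looking at the examples, the only property every 'Positive' case has and every 'Negative' case lacks is: skin is scales.

Positive, Negative, Negative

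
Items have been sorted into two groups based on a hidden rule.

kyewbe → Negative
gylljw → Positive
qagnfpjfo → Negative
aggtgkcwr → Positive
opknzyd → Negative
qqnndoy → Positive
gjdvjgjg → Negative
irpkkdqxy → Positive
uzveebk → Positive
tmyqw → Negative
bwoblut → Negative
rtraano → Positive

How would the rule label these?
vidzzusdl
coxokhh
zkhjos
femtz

Positive, Positive, Negative, Negative

Checking candidate rules against both groups, what survives is: has a double letter.
vidzzusdl → 'zz' doubled → Positive.
coxokhh → 'hh' doubled → Positive.
zkhjos → no doubled letter → Negative.
femtz → no doubled letter → Negative.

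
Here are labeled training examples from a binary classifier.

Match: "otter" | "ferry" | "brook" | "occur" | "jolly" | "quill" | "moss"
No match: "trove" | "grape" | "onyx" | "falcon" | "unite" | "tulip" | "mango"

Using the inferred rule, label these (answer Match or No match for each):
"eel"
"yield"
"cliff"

The rule appears to be: has a double letter.
"eel": 'ee' doubled — passes, so Match.
"yield": no doubled letter — does not fit, so No match.
"cliff": 'ff' doubled — passes, so Match.

Match, No match, Match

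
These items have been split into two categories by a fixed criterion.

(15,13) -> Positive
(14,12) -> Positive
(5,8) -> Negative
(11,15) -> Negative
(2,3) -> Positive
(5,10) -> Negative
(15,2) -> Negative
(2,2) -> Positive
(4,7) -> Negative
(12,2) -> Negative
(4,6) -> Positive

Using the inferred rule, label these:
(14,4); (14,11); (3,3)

Negative, Negative, Positive

The rule appears to be: |first − second| ≤ 2.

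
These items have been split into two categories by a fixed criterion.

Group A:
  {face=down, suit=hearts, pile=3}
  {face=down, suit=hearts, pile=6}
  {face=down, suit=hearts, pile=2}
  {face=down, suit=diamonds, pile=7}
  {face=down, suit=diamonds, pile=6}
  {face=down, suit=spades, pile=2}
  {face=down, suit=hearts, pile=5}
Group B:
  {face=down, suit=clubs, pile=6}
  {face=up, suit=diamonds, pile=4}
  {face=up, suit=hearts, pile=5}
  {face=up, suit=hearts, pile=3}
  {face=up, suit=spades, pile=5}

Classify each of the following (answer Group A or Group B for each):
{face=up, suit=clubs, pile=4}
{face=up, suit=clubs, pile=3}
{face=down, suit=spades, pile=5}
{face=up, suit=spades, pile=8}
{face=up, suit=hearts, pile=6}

The simplest hypothesis consistent with all the labels is: face is down AND suit is not clubs.

Group B, Group B, Group A, Group B, Group B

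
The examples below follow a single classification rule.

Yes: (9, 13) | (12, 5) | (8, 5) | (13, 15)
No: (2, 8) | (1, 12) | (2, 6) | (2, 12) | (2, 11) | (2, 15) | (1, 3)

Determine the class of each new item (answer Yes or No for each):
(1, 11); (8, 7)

No, Yes

One predicate separates the groups cleanly: first ≥ 3.
(1, 11): No (first 1). (8, 7): Yes (first 8).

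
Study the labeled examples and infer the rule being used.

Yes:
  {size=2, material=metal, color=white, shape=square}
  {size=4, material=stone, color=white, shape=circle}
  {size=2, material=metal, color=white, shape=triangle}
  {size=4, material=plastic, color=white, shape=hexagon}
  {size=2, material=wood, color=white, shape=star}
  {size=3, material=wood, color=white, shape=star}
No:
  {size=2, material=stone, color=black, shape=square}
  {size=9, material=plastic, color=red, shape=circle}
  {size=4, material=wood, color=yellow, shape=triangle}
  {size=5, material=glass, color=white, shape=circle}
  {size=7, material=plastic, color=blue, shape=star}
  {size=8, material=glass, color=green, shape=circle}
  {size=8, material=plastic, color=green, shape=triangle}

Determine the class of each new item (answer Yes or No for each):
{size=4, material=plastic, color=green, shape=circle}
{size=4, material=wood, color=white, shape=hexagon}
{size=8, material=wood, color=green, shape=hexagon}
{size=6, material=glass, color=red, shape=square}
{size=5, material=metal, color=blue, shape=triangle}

No, Yes, No, No, No

A rule that fits every label: color is white AND size ≤ 4 — true of each 'Yes' example, false of each 'No' one.
No: {size=4, material=plastic, color=green, shape=circle}, since color is green, size = 4.
Yes: {size=4, material=wood, color=white, shape=hexagon}, since color is white, size = 4.
No: {size=8, material=wood, color=green, shape=hexagon}, since color is green, size = 8.
No: {size=6, material=glass, color=red, shape=square}, since color is red, size = 6.
No: {size=5, material=metal, color=blue, shape=triangle}, since color is blue, size = 5.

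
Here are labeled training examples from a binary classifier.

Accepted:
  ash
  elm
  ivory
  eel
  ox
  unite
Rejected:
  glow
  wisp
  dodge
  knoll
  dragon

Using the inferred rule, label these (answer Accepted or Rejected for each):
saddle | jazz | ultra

Comparing the two groups points to one rule — starts with a vowel.
saddle — starts with 's', hence Rejected. jazz — starts with 'j', hence Rejected. ultra — starts with 'u', hence Accepted.

Rejected, Rejected, Accepted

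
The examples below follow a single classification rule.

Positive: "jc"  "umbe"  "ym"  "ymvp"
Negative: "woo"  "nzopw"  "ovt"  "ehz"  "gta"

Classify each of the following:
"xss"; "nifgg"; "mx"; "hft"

Negative, Negative, Positive, Negative

The simplest hypothesis consistent with all the labels is: even length.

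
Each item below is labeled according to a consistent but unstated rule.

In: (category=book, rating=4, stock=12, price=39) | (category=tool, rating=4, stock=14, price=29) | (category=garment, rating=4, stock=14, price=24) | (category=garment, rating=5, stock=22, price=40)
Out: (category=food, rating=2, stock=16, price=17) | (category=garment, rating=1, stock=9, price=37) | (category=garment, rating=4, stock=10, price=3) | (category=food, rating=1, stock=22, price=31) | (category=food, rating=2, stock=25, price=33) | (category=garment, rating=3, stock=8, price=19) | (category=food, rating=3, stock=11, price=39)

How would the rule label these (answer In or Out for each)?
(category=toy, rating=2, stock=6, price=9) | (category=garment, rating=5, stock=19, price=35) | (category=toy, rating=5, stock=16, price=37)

All 'In' examples share one property — rating ≥ 3 AND stock ≥ 12 — and every 'Out' example lacks it.
Out: (category=toy, rating=2, stock=6, price=9), since rating = 2, stock = 6.
In: (category=garment, rating=5, stock=19, price=35), since rating = 5, stock = 19.
In: (category=toy, rating=5, stock=16, price=37), since rating = 5, stock = 16.

Out, In, In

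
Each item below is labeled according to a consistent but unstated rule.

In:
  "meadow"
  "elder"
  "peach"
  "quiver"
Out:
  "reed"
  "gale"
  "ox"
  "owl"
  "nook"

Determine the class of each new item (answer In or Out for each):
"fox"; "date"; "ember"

Out, Out, In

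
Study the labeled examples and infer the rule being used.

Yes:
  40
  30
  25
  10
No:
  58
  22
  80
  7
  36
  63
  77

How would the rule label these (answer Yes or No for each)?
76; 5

No, Yes

One predicate separates the groups cleanly: multiple of 5 AND at most 40.
76: 76 = 5·15 + 1, 76 > 40 — does not satisfy this, so No. 5: 5 = 5·1, 5 ≤ 40 — has this property, so Yes.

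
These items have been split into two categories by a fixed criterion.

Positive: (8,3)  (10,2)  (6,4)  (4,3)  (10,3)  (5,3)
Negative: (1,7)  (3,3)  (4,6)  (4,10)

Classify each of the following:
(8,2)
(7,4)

Positive, Positive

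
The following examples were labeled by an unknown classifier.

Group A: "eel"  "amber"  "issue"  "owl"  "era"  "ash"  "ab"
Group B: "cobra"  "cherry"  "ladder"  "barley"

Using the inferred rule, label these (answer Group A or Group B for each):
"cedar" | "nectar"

The common property of the 'Group A' items is: starts with a vowel. No 'Group B' item has it.
"cedar" — starts with 'c', hence Group B.
"nectar" — starts with 'n', hence Group B.

Group B, Group B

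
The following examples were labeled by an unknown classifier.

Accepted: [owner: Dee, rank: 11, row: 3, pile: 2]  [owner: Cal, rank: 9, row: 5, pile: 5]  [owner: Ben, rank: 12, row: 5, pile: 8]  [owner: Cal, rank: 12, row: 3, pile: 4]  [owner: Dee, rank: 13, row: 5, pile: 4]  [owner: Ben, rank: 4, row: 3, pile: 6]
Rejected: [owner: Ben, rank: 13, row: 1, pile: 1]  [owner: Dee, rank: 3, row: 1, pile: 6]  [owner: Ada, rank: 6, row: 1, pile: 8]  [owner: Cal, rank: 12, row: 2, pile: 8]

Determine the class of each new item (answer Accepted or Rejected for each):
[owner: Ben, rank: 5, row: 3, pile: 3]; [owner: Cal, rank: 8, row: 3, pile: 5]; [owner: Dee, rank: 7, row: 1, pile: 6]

The classifier is using: row ≥ 3.
[owner: Ben, rank: 5, row: 3, pile: 3]: Accepted (row = 3). [owner: Cal, rank: 8, row: 3, pile: 5]: Accepted (row = 3). [owner: Dee, rank: 7, row: 1, pile: 6]: Rejected (row = 1).

Accepted, Accepted, Rejected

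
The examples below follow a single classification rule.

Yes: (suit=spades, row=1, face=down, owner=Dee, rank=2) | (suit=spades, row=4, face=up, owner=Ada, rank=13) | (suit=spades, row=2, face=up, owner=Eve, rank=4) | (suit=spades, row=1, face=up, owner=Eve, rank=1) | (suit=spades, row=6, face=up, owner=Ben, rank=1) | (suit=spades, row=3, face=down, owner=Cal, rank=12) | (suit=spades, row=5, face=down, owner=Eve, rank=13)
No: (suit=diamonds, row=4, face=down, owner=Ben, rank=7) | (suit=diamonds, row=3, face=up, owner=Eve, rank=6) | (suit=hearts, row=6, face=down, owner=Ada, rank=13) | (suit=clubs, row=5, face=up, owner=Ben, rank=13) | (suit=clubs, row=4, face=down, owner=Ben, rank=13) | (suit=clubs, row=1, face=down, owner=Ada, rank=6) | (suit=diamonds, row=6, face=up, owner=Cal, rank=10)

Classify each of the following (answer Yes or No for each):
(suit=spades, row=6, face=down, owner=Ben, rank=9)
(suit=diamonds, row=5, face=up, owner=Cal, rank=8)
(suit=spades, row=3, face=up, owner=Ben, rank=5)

Yes, No, Yes

The distinguishing property — suit is spades — holds for all the 'Yes' cases and none of the 'No' cases.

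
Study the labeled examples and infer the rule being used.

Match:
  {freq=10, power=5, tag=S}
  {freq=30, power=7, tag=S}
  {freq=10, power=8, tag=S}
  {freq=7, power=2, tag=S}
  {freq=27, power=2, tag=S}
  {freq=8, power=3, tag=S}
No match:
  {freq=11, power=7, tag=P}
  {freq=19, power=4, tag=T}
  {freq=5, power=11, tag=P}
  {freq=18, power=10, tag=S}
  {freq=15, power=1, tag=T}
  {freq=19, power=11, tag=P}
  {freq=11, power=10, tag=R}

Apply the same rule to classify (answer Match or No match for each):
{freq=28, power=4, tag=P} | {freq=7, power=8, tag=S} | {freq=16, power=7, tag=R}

The rule appears to be: tag is S AND power ≤ 8.

No match, Match, No match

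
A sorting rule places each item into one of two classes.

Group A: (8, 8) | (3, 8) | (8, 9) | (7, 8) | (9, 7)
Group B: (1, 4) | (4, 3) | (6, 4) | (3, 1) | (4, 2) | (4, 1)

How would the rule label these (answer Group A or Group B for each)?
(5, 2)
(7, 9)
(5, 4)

All 'Group A' examples share one property — sum ≥ 11 — and every 'Group B' example lacks it.
(5, 2) — 5+2 = 7, hence Group B.
(7, 9) — 7+9 = 16, hence Group A.
(5, 4) — 5+4 = 9, hence Group B.

Group B, Group A, Group B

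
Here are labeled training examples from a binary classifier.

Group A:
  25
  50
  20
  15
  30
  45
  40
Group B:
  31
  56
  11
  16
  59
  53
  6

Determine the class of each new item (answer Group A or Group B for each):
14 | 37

The rule appears to be: multiple of 5.

Group B, Group B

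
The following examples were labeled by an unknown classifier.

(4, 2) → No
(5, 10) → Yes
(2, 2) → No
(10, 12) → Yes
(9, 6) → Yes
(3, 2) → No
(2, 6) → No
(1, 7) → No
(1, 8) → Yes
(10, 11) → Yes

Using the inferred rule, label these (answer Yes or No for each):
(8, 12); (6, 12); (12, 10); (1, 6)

Yes, Yes, Yes, No

The common property of the 'Yes' items is: sum ≥ 9. No 'No' item has it.
(8, 12): 8+12 = 20 — has this property, so Yes.
(6, 12): 6+12 = 18 — has this property, so Yes.
(12, 10): 12+10 = 22 — has this property, so Yes.
(1, 6): 1+6 = 7 — doesn't qualify, so No.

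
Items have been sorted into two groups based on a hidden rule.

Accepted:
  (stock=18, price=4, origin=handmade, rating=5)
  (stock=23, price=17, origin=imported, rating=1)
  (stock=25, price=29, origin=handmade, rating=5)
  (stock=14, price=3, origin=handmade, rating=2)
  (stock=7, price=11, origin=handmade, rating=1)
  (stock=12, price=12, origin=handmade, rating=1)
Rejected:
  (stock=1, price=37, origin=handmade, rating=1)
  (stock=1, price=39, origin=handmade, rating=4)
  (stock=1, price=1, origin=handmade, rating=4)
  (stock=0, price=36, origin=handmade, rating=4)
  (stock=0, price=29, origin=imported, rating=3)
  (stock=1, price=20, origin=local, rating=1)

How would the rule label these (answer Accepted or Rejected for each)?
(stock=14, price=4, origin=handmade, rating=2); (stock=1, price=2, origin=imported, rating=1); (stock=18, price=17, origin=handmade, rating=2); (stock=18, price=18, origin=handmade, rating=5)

The rule appears to be: stock ≥ 7.

Accepted, Rejected, Accepted, Accepted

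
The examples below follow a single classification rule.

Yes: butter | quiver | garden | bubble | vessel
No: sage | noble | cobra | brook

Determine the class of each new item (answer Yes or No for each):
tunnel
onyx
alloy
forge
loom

Yes, No, No, No, No

The classifier is using: length 6.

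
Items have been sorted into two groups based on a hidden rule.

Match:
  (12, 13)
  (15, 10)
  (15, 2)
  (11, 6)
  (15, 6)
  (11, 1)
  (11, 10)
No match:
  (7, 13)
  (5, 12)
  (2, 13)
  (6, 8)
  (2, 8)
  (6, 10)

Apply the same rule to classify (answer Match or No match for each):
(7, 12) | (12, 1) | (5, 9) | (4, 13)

No match, Match, No match, No match

Rule: first ≥ 8. This holds for each 'Match' example and fails for each 'No match' one.
(7, 12) → first 7 → No match.
(12, 1) → first 12 → Match.
(5, 9) → first 5 → No match.
(4, 13) → first 4 → No match.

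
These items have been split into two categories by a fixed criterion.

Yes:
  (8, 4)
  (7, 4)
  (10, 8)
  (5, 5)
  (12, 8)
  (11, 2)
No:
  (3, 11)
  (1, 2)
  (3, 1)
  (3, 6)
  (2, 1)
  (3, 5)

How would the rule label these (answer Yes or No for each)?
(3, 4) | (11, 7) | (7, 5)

The common property of the 'Yes' items is: first ≥ 4. No 'No' item has it.
(3, 4): first 3, does not satisfy this → No. (11, 7): first 11, checks out → Yes. (7, 5): first 7, checks out → Yes.

No, Yes, Yes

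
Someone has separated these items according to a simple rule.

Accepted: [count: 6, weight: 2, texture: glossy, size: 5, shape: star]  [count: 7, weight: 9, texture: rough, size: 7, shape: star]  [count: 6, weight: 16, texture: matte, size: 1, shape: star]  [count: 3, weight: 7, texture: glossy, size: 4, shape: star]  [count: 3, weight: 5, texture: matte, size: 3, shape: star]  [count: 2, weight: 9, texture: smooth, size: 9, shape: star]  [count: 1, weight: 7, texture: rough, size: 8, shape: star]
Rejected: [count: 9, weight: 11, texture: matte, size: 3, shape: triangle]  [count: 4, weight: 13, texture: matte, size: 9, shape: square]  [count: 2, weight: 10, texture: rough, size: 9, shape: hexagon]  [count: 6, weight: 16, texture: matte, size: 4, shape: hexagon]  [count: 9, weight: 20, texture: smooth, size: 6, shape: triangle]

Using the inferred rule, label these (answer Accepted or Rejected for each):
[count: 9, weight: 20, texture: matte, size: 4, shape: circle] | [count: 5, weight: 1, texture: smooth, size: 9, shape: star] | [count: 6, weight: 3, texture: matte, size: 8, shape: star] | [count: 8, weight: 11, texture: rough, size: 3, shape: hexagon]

Rejected, Accepted, Accepted, Rejected

The classifier is using: shape is star.
[count: 9, weight: 20, texture: matte, size: 4, shape: circle] — shape is circle, hence Rejected. [count: 5, weight: 1, texture: smooth, size: 9, shape: star] — shape is star, hence Accepted. [count: 6, weight: 3, texture: matte, size: 8, shape: star] — shape is star, hence Accepted. [count: 8, weight: 11, texture: rough, size: 3, shape: hexagon] — shape is hexagon, hence Rejected.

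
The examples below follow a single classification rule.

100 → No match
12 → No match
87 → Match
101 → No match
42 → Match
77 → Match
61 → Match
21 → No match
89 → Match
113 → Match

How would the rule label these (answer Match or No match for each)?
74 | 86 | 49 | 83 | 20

The common property of the 'Match' items is: digit sum ≥ 4. No 'No match' item has it.
74: Match (digit sum 7+4 = 11).
86: Match (digit sum 8+6 = 14).
49: Match (digit sum 4+9 = 13).
83: Match (digit sum 8+3 = 11).
20: No match (digit sum 2+0 = 2).

Match, Match, Match, Match, No match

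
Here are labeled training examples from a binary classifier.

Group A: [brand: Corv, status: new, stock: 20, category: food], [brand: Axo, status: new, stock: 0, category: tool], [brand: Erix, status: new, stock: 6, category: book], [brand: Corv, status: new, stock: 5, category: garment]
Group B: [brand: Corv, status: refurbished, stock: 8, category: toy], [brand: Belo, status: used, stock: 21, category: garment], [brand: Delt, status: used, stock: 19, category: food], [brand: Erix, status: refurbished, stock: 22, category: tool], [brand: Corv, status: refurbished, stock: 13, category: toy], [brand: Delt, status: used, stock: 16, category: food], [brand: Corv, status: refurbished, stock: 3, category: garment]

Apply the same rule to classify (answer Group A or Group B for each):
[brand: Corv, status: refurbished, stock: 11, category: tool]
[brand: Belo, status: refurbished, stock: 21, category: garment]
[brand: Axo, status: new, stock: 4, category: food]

Group B, Group B, Group A

The pattern is that an item is 'Group A' exactly when: status is new.
[brand: Corv, status: refurbished, stock: 11, category: tool] → status is refurbished → Group B. [brand: Belo, status: refurbished, stock: 21, category: garment] → status is refurbished → Group B. [brand: Axo, status: new, stock: 4, category: food] → status is new → Group A.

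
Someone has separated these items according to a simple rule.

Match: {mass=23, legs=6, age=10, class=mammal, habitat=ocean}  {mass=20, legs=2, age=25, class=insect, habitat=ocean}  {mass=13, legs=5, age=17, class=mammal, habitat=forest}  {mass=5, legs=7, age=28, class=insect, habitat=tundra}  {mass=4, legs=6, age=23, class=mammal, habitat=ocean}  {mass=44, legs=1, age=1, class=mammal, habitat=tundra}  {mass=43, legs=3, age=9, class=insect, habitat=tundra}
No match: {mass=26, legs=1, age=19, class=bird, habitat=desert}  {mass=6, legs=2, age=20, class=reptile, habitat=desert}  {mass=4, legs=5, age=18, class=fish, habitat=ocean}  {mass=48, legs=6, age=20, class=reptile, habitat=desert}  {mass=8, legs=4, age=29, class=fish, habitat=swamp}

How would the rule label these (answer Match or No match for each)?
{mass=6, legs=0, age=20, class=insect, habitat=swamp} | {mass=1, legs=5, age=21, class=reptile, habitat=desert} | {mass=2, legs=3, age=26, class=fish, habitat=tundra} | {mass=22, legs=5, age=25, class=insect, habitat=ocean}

The pattern is that an item is 'Match' exactly when: class is mammal OR class is insect.

Match, No match, No match, Match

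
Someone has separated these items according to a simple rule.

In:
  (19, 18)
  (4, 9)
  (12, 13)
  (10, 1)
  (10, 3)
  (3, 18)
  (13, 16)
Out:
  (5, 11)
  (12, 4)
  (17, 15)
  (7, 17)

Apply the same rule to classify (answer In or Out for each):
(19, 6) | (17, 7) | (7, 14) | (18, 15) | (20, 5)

One predicate separates the groups cleanly: sum is odd.
(19, 6) → 19+6 = 25 → In.
(17, 7) → 17+7 = 24 → Out.
(7, 14) → 7+14 = 21 → In.
(18, 15) → 18+15 = 33 → In.
(20, 5) → 20+5 = 25 → In.

In, Out, In, In, In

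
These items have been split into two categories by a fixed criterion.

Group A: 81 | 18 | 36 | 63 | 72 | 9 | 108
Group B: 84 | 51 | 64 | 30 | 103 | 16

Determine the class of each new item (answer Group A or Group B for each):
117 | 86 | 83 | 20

Group A, Group B, Group B, Group B

One predicate separates the groups cleanly: multiple of 9.
117 — 117 = 9·13, hence Group A.
86 — 86 = 9·9 + 5, hence Group B.
83 — 83 = 9·9 + 2, hence Group B.
20 — 20 = 9·2 + 2, hence Group B.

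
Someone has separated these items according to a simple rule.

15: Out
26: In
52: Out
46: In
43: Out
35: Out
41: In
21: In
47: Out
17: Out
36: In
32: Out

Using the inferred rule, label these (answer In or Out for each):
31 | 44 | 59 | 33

In, Out, Out, Out

One predicate separates the groups cleanly: ≡ 1 (mod 5).
31: In (31 mod 5 = 1).
44: Out (44 mod 5 = 4).
59: Out (59 mod 5 = 4).
33: Out (33 mod 5 = 3).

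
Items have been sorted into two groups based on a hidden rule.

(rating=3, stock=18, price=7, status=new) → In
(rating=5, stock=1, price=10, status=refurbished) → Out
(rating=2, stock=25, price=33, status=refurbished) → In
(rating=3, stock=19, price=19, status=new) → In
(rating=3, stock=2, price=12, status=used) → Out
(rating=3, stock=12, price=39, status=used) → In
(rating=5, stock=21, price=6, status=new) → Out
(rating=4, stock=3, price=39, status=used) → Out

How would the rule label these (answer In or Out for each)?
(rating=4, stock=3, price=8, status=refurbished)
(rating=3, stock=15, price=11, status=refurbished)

One predicate separates the groups cleanly: price ≥ 7 AND stock ≥ 12.
(rating=4, stock=3, price=8, status=refurbished): price = 8, stock = 3, fails the rule → Out.
(rating=3, stock=15, price=11, status=refurbished): price = 11, stock = 15, qualifies → In.

Out, In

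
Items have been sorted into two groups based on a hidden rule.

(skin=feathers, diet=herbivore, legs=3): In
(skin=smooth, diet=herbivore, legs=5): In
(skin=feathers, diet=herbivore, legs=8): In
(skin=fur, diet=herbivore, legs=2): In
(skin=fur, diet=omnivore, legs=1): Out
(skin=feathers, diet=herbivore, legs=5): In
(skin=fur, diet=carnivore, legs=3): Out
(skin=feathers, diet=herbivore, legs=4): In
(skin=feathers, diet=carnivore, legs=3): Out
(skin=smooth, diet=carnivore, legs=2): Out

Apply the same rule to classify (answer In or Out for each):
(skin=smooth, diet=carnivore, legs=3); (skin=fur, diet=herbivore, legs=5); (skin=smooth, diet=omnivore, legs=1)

Out, In, Out

Comparing the two groups points to one rule — diet is herbivore.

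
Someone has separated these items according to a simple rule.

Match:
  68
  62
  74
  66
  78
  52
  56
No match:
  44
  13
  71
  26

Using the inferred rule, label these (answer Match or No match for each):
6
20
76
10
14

'Match' ⟺ even AND at least 52.
6: 6 is even, 6 < 52 — fails the rule, so No match.
20: 20 is even, 20 < 52 — fails the rule, so No match.
76: 76 is even, 76 ≥ 52 — checks out, so Match.
10: 10 is even, 10 < 52 — fails the rule, so No match.
14: 14 is even, 14 < 52 — fails the rule, so No match.

No match, No match, Match, No match, No match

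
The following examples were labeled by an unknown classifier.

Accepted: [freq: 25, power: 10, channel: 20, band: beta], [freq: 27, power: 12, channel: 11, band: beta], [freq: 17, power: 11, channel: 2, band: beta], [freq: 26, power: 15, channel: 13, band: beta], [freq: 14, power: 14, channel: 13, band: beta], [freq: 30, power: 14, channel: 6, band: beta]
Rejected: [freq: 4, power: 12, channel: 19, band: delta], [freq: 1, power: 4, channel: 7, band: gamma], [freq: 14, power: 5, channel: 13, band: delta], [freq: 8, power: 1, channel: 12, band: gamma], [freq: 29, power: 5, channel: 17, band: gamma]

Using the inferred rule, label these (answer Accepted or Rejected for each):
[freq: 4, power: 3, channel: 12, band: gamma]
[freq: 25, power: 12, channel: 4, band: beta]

Rejected, Accepted

The classifier is using: band is beta.
[freq: 4, power: 3, channel: 12, band: gamma]: Rejected (band is gamma).
[freq: 25, power: 12, channel: 4, band: beta]: Accepted (band is beta).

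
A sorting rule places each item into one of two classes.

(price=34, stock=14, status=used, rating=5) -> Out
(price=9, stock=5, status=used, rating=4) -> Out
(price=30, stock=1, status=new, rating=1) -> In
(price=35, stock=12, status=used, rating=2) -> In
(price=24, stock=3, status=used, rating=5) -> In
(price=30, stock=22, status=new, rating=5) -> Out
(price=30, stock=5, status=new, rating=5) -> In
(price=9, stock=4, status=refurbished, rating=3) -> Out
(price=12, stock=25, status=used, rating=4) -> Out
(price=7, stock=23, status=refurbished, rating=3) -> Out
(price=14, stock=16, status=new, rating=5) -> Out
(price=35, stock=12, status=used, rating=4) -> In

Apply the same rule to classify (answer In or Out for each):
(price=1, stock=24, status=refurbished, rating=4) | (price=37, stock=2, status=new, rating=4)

Out, In

The pattern is that an item is 'In' exactly when: price ≥ 12 AND stock ≤ 12.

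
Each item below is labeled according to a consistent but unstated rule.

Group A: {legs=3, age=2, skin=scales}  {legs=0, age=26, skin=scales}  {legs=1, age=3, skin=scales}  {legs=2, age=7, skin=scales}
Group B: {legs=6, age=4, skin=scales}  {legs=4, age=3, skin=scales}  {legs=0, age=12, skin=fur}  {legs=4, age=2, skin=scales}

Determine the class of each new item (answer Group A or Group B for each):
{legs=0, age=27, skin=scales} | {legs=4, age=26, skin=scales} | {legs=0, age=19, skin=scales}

Group A, Group B, Group A

Rule: skin is scales AND legs ≤ 3. This holds for each 'Group A' example and fails for each 'Group B' one.
{legs=0, age=27, skin=scales} → skin is scales, legs = 0 → Group A. {legs=4, age=26, skin=scales} → skin is scales, legs = 4 → Group B. {legs=0, age=19, skin=scales} → skin is scales, legs = 0 → Group A.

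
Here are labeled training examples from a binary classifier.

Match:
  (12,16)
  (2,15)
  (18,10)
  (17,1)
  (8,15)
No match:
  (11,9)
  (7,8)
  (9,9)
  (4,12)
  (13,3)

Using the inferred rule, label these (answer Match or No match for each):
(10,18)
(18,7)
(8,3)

Match, Match, No match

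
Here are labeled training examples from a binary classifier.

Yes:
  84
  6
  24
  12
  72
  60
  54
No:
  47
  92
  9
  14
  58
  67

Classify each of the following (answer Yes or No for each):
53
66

No, Yes

The classifier is using: multiple of 6.
53 — 53 = 6·8 + 5, hence No. 66 — 66 = 6·11, hence Yes.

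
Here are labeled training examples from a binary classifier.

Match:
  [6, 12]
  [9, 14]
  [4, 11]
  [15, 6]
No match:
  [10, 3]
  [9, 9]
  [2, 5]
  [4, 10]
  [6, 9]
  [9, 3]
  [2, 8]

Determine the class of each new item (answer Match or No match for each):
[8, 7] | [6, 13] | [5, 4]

Every 'Match' example satisfies: max ≥ 11. None of the 'No match' examples do.
No match: [8, 7], since max 8.
Match: [6, 13], since max 13.
No match: [5, 4], since max 5.

No match, Match, No match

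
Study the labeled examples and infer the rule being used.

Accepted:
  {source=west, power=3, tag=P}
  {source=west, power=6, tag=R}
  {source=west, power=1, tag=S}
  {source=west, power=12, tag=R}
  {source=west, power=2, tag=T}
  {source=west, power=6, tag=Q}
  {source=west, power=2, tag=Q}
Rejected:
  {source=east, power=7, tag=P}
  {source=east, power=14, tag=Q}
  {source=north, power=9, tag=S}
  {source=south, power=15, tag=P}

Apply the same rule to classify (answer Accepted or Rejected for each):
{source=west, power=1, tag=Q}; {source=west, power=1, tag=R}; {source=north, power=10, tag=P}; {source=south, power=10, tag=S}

Checking candidate rules against both groups, what survives is: source is west.

Accepted, Accepted, Rejected, Rejected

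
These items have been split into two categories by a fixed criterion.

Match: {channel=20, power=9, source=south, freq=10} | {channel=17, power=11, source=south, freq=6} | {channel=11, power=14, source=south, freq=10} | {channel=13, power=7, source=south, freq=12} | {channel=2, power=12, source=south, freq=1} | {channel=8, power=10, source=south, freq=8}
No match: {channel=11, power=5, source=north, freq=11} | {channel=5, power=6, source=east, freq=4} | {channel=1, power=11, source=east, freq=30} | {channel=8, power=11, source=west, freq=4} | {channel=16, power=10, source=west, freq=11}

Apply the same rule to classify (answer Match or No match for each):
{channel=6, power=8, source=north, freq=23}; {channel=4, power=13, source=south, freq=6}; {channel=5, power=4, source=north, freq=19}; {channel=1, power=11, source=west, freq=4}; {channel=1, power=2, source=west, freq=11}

One predicate separates the groups cleanly: source is south.
{channel=6, power=8, source=north, freq=23}: No match (source is north). {channel=4, power=13, source=south, freq=6}: Match (source is south). {channel=5, power=4, source=north, freq=19}: No match (source is north). {channel=1, power=11, source=west, freq=4}: No match (source is west). {channel=1, power=2, source=west, freq=11}: No match (source is west).

No match, Match, No match, No match, No match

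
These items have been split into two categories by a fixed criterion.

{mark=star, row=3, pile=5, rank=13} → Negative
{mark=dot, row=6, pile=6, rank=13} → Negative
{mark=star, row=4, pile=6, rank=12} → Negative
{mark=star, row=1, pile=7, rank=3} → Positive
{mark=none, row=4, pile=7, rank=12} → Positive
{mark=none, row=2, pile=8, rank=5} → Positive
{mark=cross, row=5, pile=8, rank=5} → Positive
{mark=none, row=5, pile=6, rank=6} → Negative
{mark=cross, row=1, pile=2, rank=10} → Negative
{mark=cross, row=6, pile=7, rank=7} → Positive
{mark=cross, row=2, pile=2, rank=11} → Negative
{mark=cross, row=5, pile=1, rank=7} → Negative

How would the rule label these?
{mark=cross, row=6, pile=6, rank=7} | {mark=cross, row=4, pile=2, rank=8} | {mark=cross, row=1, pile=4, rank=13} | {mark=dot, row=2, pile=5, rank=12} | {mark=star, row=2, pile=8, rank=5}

Negative, Negative, Negative, Negative, Positive

Rule: pile ≥ 7. This holds for each 'Positive' example and fails for each 'Negative' one.
{mark=cross, row=6, pile=6, rank=7}: pile = 6 — does not fit, so Negative.
{mark=cross, row=4, pile=2, rank=8}: pile = 2 — does not fit, so Negative.
{mark=cross, row=1, pile=4, rank=13}: pile = 4 — does not fit, so Negative.
{mark=dot, row=2, pile=5, rank=12}: pile = 5 — does not fit, so Negative.
{mark=star, row=2, pile=8, rank=5}: pile = 8 — fits, so Positive.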